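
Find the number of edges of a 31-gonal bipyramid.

93

A bipyramid over an n-gon has 2n triangular faces and n + 2 vertices: V = 31 + 2 = 33, E = 3·31 = 93, F = 2·31 = 62.
Check: V − E + F = 33 − 93 + 62 = 2.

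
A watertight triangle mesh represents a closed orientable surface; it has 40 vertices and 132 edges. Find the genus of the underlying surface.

Every face is a triangle and each edge borders two faces, so 3F = 2·132, giving F = 88.
χ = V − E + F = 40 − 132 + 88 = -4.
For a closed orientable surface χ = 2 − 2g, so g = (2 − (-4))/2 = 3.

3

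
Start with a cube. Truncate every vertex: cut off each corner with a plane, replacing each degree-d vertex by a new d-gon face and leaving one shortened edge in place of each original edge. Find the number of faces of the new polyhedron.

14

The base solid has V = 8, E = 12, F = 6.
Truncation replaces each original edge-end by a new vertex, so V′ = 2E = 24.
Each original edge survives, and each old vertex of degree d contributes d new edges; summing degrees gives Σd = 2E, so E′ = E + 2E = 3E = 36.
Each original face survives and each original vertex becomes one new face: F′ = F + V = 14.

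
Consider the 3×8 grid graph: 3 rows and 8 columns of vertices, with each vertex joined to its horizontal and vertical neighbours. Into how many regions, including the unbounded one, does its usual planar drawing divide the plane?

The grid has V = 3·8 = 24 vertices and E = 3·7 + 8·2 = 37 edges.
F = 2 − V + E = 2 − 24 + 37 = 15.

15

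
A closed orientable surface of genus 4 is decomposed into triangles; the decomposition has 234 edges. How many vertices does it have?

χ = 2 − 2·4 = -6, and every face is a triangle so 3F = 2E.
F = 2E/3 = 156. Then V = -6 + E − F = -6 + 234 − 156 = 72.

72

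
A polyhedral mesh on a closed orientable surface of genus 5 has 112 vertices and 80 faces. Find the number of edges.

200

For a closed orientable surface of genus 5, χ = 2 − 2·5 = -8.
E = V + F − (-8) = 112 + 80 − (-8) = 200.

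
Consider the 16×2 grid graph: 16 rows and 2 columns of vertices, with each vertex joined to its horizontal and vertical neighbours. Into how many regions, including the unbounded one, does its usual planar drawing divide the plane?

16

The grid has V = 16·2 = 32 vertices and E = 16·1 + 2·15 = 46 edges.
F = 2 − V + E = 2 − 32 + 46 = 16.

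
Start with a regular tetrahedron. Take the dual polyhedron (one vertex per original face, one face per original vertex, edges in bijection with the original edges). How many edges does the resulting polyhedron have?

The base solid has V = 4, E = 6, F = 4.
The dual swaps V and F and preserves E: V′ = F = 4, E′ = E = 6, F′ = V = 4.

6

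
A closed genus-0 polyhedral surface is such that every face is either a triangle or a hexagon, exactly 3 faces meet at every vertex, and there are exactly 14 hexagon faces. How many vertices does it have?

32

Let x be the number of triangles; then F = 14 + x.
Edge–face incidences: 2E = 6·14 + 3·x = 84 + 3x.
Every vertex has degree 3, so 3V = 2E.
Euler: V − E + F = 2 ⇒ (2E)/3 − E + (14 + x) = 2.
Multiply by 6: 2·(2E) − 3·(2E) + 6·(14 + x) = 12, i.e. 84 + 6x − (84 + 3x) = 12.
Collecting terms: 3x = 12, so x = 4.
Then 2E = 84 + 3·4 = 96, so E = 48, V = 2E/3 = 32, F = 14 + 4 = 18.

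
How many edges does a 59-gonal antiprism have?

236

An antiprism on an n-gon has two n-gon caps and 2n triangles: V = 2·59 = 118, E = 4·59 = 236, F = 2·59 + 2 = 120.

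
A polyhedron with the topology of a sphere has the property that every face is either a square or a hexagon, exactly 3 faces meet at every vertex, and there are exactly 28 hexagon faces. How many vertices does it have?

Let x be the number of squares; then F = 28 + x.
Edge–face incidences: 2E = 6·28 + 4·x = 168 + 4x.
Every vertex has degree 3, so 3V = 2E.
Euler: V − E + F = 2 ⇒ (2E)/3 − E + (28 + x) = 2.
Multiply by 6: 2·(2E) − 3·(2E) + 6·(28 + x) = 12, i.e. 168 + 6x − (168 + 4x) = 12.
Collecting terms: 2x = 12, so x = 6.
Then 2E = 168 + 4·6 = 192, so E = 96, V = 2E/3 = 64, F = 28 + 6 = 34.

64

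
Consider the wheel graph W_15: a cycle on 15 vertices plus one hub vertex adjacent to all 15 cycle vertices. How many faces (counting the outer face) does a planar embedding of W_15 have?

W_15 has V = 15 + 1 = 16 vertices and E = 2·15 = 30 edges.
By Euler's formula F = 2 − V + E = 2 − 16 + 30 = 16.

16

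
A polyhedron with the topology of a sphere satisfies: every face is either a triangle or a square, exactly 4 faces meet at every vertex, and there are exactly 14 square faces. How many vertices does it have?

20

Let x be the number of triangles; then F = 14 + x.
Edge–face incidences: 2E = 4·14 + 3·x = 56 + 3x.
Every vertex has degree 4, so 4V = 2E.
Euler: V − E + F = 2 ⇒ (2E)/4 − E + (14 + x) = 2.
Multiply by 8: 2·(2E) − 4·(2E) + 8·(14 + x) = 16, i.e. 112 + 8x − 2·(56 + 3x) = 16.
Collecting terms: 2x = 16, so x = 8.
Then 2E = 56 + 3·8 = 80, so E = 40, V = 2E/4 = 20, F = 14 + 8 = 22.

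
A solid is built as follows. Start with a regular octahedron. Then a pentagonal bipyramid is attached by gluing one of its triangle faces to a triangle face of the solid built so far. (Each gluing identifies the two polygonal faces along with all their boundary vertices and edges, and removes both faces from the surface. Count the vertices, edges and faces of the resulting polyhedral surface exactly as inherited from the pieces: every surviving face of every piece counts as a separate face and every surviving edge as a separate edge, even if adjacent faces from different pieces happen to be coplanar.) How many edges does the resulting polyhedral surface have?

24

A regular octahedron: V=6, E=12, F=8.
Attach a pentagonal bipyramid (V=7, E=15, F=10) along a 3-gon: merge 3 vertices and 3 edges, delete both glued faces → V=10, E=24, F=16.
Check: V − E + F = 10 − 24 + 16 = 2.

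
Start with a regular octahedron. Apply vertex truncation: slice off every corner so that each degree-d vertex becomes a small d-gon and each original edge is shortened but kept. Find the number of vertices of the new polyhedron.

The base solid has V = 6, E = 12, F = 8.
Truncation replaces each original edge-end by a new vertex, so V′ = 2E = 24.
Each original edge survives, and each old vertex of degree d contributes d new edges; summing degrees gives Σd = 2E, so E′ = E + 2E = 3E = 36.
Each original face survives and each original vertex becomes one new face: F′ = F + V = 14.

24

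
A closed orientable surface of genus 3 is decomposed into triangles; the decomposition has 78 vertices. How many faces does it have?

χ = 2 − 2·3 = -4, and every face is a triangle so 3F = 2E.
V − E + F = -4 with E = 3F/2 gives 78 − (3/2 − 1)·F = -4, so F = 164 and E = 246.

164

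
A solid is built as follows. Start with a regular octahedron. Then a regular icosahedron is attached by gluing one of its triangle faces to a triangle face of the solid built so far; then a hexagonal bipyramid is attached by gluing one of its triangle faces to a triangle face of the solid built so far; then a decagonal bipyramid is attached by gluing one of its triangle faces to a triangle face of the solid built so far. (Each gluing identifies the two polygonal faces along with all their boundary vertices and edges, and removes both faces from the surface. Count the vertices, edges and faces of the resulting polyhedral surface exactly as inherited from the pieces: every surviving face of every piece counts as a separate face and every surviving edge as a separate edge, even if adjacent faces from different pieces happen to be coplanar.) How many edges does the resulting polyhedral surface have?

A regular octahedron: V=6, E=12, F=8.
Attach a regular icosahedron (V=12, E=30, F=20) along a 3-gon: merge 3 vertices and 3 edges, delete both glued faces → V=15, E=39, F=26.
Attach a hexagonal bipyramid (V=8, E=18, F=12) along a 3-gon: merge 3 vertices and 3 edges, delete both glued faces → V=20, E=54, F=36.
Attach a decagonal bipyramid (V=12, E=30, F=20) along a 3-gon: merge 3 vertices and 3 edges, delete both glued faces → V=29, E=81, F=54.
Check: V − E + F = 29 − 81 + 54 = 2.

81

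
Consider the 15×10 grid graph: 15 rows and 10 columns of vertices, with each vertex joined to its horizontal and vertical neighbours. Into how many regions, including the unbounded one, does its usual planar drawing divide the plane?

127

The grid has V = 15·10 = 150 vertices and E = 15·9 + 10·14 = 275 edges.
F = 2 − V + E = 2 − 150 + 275 = 127.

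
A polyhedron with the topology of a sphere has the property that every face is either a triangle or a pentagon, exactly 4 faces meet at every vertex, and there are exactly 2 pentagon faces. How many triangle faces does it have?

Let x be the number of triangles; then F = 2 + x.
Edge–face incidences: 2E = 5·2 + 3·x = 10 + 3x.
Every vertex has degree 4, so 4V = 2E.
Euler: V − E + F = 2 ⇒ (2E)/4 − E + (2 + x) = 2.
Multiply by 8: 2·(2E) − 4·(2E) + 8·(2 + x) = 16, i.e. 16 + 8x − 2·(10 + 3x) = 16.
Collecting terms: 2x − 4 = 16, so 2x = 20, so x = 10.
Then 2E = 10 + 3·10 = 40, so E = 20, V = 2E/4 = 10, F = 2 + 10 = 12.

10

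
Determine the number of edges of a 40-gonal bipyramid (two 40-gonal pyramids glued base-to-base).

A bipyramid over an n-gon has 2n triangular faces and n + 2 vertices: V = 40 + 2 = 42, E = 3·40 = 120, F = 2·40 = 80.

120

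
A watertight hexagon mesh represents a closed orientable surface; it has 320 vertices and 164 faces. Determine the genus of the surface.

Every face is a hexagon, so 2E = 6·164 = 984, giving E = 492.
χ = V − E + F = 320 − 492 + 164 = -8.
For a closed orientable surface χ = 2 − 2g, so g = (2 − (-8))/2 = 5.

5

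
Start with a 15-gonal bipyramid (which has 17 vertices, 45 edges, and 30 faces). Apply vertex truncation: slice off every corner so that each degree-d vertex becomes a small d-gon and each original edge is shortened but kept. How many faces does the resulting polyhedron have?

47

Truncation replaces each original edge-end by a new vertex, so V′ = 2E = 90.
Each original edge survives, and each old vertex of degree d contributes d new edges; summing degrees gives Σd = 2E, so E′ = E + 2E = 3E = 135.
Each original face survives and each original vertex becomes one new face: F′ = F + V = 47.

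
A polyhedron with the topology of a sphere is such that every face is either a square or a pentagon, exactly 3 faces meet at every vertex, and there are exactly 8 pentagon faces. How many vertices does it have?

Let x be the number of squares; then F = 8 + x.
Edge–face incidences: 2E = 5·8 + 4·x = 40 + 4x.
Every vertex has degree 3, so 3V = 2E.
Euler: V − E + F = 2 ⇒ (2E)/3 − E + (8 + x) = 2.
Multiply by 6: 2·(2E) − 3·(2E) + 6·(8 + x) = 12, i.e. 48 + 6x − (40 + 4x) = 12.
Collecting terms: 2x + 8 = 12, so 2x = 4, so x = 2.
Then 2E = 40 + 4·2 = 48, so E = 24, V = 2E/3 = 16, F = 8 + 2 = 10.

16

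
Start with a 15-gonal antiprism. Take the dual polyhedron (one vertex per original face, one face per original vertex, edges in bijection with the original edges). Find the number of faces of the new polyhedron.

30

The base solid has V = 30, E = 60, F = 32.
The dual swaps V and F and preserves E: V′ = F = 32, E′ = E = 60, F′ = V = 30.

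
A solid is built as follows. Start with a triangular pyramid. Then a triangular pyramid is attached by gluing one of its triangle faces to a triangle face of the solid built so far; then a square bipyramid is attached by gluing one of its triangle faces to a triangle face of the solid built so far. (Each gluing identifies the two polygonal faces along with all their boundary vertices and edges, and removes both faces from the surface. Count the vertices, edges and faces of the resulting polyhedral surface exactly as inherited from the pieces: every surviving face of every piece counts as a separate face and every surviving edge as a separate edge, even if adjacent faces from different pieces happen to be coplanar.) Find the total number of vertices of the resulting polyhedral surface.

A triangular pyramid: V=4, E=6, F=4.
Attach a triangular pyramid (V=4, E=6, F=4) along a 3-gon: merge 3 vertices and 3 edges, delete both glued faces → V=5, E=9, F=6.
Attach a square bipyramid (V=6, E=12, F=8) along a 3-gon: merge 3 vertices and 3 edges, delete both glued faces → V=8, E=18, F=12.
Check: V − E + F = 8 − 18 + 12 = 2.

8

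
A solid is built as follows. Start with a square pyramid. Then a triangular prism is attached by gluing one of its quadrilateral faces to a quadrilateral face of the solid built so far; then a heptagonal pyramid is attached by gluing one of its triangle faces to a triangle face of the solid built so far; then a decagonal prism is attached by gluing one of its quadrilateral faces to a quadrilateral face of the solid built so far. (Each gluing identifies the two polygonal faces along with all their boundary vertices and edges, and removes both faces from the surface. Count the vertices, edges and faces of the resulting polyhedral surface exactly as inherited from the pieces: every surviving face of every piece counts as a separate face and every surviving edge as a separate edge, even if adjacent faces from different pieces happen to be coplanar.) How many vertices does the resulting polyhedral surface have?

28

A square pyramid: V=5, E=8, F=5.
Attach a triangular prism (V=6, E=9, F=5) along a 4-gon: merge 4 vertices and 4 edges, delete both glued faces → V=7, E=13, F=8.
Attach a heptagonal pyramid (V=8, E=14, F=8) along a 3-gon: merge 3 vertices and 3 edges, delete both glued faces → V=12, E=24, F=14.
Attach a decagonal prism (V=20, E=30, F=12) along a 4-gon: merge 4 vertices and 4 edges, delete both glued faces → V=28, E=50, F=24.
Check: V − E + F = 28 − 50 + 24 = 2.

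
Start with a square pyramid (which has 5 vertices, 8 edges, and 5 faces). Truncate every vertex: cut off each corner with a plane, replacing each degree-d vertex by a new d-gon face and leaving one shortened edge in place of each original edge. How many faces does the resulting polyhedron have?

10

Truncation replaces each original edge-end by a new vertex, so V′ = 2E = 16.
Each original edge survives, and each old vertex of degree d contributes d new edges; summing degrees gives Σd = 2E, so E′ = E + 2E = 3E = 24.
Each original face survives and each original vertex becomes one new face: F′ = F + V = 10.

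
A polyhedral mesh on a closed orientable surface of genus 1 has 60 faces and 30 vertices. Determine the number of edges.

90

For a closed orientable surface of genus 1, χ = 2 − 2·1 = 0.
E = V + F − (0) = 30 + 60 − (0) = 90.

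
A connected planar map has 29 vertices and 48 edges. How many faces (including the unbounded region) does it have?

Euler's formula for a connected plane graph: V − E + F = 2, so F = 2 − 29 + 48 = 21.

21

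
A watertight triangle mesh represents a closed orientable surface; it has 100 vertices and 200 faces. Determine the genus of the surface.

Every face is a triangle, so 2E = 3·200 = 600, giving E = 300.
χ = V − E + F = 100 − 300 + 200 = 0.
For a closed orientable surface χ = 2 − 2g, so g = (2 − (0))/2 = 1.

1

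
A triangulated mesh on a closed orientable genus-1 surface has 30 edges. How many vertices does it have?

χ = 2 − 2·1 = 0, and every face is a triangle so 3F = 2E.
F = 2E/3 = 20. Then V = 0 + E − F = 0 + 30 − 20 = 10.

10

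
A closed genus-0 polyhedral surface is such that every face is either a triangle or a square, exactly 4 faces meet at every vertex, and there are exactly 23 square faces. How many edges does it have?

Let x be the number of triangles; then F = 23 + x.
Edge–face incidences: 2E = 4·23 + 3·x = 92 + 3x.
Every vertex has degree 4, so 4V = 2E.
Euler: V − E + F = 2 ⇒ (2E)/4 − E + (23 + x) = 2.
Multiply by 8: 2·(2E) − 4·(2E) + 8·(23 + x) = 16, i.e. 184 + 8x − 2·(92 + 3x) = 16.
Collecting terms: 2x = 16, so x = 8.
Then 2E = 92 + 3·8 = 116, so E = 58, V = 2E/4 = 29, F = 23 + 8 = 31.

58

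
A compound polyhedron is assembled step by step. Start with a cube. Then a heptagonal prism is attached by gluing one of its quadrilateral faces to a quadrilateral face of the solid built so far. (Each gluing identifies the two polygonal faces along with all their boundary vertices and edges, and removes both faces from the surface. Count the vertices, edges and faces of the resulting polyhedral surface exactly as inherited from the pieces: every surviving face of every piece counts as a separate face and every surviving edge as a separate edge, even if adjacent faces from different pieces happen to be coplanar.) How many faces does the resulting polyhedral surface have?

A cube: V=8, E=12, F=6.
Attach a heptagonal prism (V=14, E=21, F=9) along a 4-gon: merge 4 vertices and 4 edges, delete both glued faces → V=18, E=29, F=13.
Check: V − E + F = 18 − 29 + 13 = 2.

13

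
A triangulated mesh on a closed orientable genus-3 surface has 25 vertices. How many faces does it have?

58

χ = 2 − 2·3 = -4, and every face is a triangle so 3F = 2E.
V − E + F = -4 with E = 3F/2 gives 25 − (3/2 − 1)·F = -4, so F = 58 and E = 87.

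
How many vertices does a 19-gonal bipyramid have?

A bipyramid over an n-gon has 2n triangular faces and n + 2 vertices: V = 19 + 2 = 21, E = 3·19 = 57, F = 2·19 = 38.
Check: V − E + F = 21 − 57 + 38 = 2.

21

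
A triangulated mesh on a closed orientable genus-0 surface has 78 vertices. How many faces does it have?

152

χ = 2 − 2·0 = 2, and every face is a triangle so 3F = 2E.
V − E + F = 2 with E = 3F/2 gives 78 − (3/2 − 1)·F = 2, so F = 152 and E = 228.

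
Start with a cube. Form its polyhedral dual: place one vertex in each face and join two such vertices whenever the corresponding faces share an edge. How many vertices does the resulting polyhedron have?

The base solid has V = 8, E = 12, F = 6.
The dual swaps V and F and preserves E: V′ = F = 6, E′ = E = 12, F′ = V = 8.

6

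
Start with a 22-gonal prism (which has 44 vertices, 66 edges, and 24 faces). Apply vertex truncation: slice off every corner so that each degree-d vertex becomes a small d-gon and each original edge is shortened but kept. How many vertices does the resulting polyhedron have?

Truncation replaces each original edge-end by a new vertex, so V′ = 2E = 132.
Each original edge survives, and each old vertex of degree d contributes d new edges; summing degrees gives Σd = 2E, so E′ = E + 2E = 3E = 198.
Each original face survives and each original vertex becomes one new face: F′ = F + V = 68.

132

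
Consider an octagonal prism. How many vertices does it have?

16

A prism on an n-gon has two n-gon bases and n rectangular sides: V = 2·8 = 16, E = 3·8 = 24, F = 8 + 2 = 10.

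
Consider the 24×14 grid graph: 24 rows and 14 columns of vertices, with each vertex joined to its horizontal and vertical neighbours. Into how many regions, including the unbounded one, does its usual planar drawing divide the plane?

300

The grid has V = 24·14 = 336 vertices and E = 24·13 + 14·23 = 634 edges.
F = 2 − V + E = 2 − 336 + 634 = 300.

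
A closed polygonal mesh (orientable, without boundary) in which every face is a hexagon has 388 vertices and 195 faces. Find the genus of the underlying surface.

Every face is a hexagon, so 2E = 6·195 = 1170, giving E = 585.
χ = V − E + F = 388 − 585 + 195 = -2.
For a closed orientable surface χ = 2 − 2g, so g = (2 − (-2))/2 = 2.

2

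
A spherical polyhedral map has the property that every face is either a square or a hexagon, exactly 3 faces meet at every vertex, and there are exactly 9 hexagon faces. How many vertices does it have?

26

Let x be the number of squares; then F = 9 + x.
Edge–face incidences: 2E = 6·9 + 4·x = 54 + 4x.
Every vertex has degree 3, so 3V = 2E.
Euler: V − E + F = 2 ⇒ (2E)/3 − E + (9 + x) = 2.
Multiply by 6: 2·(2E) − 3·(2E) + 6·(9 + x) = 12, i.e. 54 + 6x − (54 + 4x) = 12.
Collecting terms: 2x = 12, so x = 6.
Then 2E = 54 + 4·6 = 78, so E = 39, V = 2E/3 = 26, F = 9 + 6 = 15.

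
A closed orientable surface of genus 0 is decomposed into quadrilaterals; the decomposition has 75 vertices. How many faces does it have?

χ = 2 − 2·0 = 2, and every face is a square so 4F = 2E.
V − E + F = 2 with E = 4F/2 gives 75 − (4/2 − 1)·F = 2, so F = 73 and E = 146.

73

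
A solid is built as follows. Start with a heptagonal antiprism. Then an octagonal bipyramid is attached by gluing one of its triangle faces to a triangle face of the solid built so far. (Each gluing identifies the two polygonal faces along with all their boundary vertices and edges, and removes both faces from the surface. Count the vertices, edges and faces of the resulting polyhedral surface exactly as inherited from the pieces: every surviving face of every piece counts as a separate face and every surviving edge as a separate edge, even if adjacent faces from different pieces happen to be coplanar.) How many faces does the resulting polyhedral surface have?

30

A heptagonal antiprism: V=14, E=28, F=16.
Attach an octagonal bipyramid (V=10, E=24, F=16) along a 3-gon: merge 3 vertices and 3 edges, delete both glued faces → V=21, E=49, F=30.
Check: V − E + F = 21 − 49 + 30 = 2.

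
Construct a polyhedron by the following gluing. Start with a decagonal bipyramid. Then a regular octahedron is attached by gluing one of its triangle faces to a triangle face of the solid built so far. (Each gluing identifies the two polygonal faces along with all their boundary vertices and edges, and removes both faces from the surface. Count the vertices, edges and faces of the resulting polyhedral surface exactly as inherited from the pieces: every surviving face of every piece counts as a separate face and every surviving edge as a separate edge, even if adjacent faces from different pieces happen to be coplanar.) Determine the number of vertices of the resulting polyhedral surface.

15

A decagonal bipyramid: V=12, E=30, F=20.
Attach a regular octahedron (V=6, E=12, F=8) along a 3-gon: merge 3 vertices and 3 edges, delete both glued faces → V=15, E=39, F=26.
Check: V − E + F = 15 − 39 + 26 = 2.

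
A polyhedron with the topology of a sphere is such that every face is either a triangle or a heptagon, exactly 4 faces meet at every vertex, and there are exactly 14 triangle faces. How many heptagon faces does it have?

Let x be the number of heptagons; then F = 14 + x.
Edge–face incidences: 2E = 3·14 + 7·x = 42 + 7x.
Every vertex has degree 4, so 4V = 2E.
Euler: V − E + F = 2 ⇒ (2E)/4 − E + (14 + x) = 2.
Multiply by 8: 2·(2E) − 4·(2E) + 8·(14 + x) = 16, i.e. 112 + 8x − 2·(42 + 7x) = 16.
Collecting terms: −6x + 28 = 16, so −6x = −12, so x = 2.
Then 2E = 42 + 7·2 = 56, so E = 28, V = 2E/4 = 14, F = 14 + 2 = 16.

2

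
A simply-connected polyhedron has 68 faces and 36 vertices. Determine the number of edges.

102

Here V − E + F = 2.
E = V + F − (2) = 36 + 68 − (2) = 102.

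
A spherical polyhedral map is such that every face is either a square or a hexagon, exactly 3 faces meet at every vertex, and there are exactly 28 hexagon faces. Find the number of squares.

Let x be the number of squares; then F = 28 + x.
Edge–face incidences: 2E = 6·28 + 4·x = 168 + 4x.
Every vertex has degree 3, so 3V = 2E.
Euler: V − E + F = 2 ⇒ (2E)/3 − E + (28 + x) = 2.
Multiply by 6: 2·(2E) − 3·(2E) + 6·(28 + x) = 12, i.e. 168 + 6x − (168 + 4x) = 12.
Collecting terms: 2x = 12, so x = 6.
Then 2E = 168 + 4·6 = 192, so E = 96, V = 2E/3 = 64, F = 28 + 6 = 34.

6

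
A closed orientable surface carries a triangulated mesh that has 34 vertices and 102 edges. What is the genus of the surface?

1

Every face is a triangle and each edge borders two faces, so 3F = 2·102, giving F = 68.
χ = V − E + F = 34 − 102 + 68 = 0.
For a closed orientable surface χ = 2 − 2g, so g = (2 − (0))/2 = 1.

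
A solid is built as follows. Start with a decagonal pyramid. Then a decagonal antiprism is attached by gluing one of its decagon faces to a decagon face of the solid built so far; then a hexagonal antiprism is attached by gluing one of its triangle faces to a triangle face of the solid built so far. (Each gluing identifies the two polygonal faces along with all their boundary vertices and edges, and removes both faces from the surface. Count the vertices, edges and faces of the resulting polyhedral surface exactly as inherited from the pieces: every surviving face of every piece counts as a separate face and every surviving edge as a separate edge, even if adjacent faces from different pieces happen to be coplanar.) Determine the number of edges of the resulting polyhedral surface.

A decagonal pyramid: V=11, E=20, F=11.
Attach a decagonal antiprism (V=20, E=40, F=22) along a 10-gon: merge 10 vertices and 10 edges, delete both glued faces → V=21, E=50, F=31.
Attach a hexagonal antiprism (V=12, E=24, F=14) along a 3-gon: merge 3 vertices and 3 edges, delete both glued faces → V=30, E=71, F=43.
Check: V − E + F = 30 − 71 + 43 = 2.

71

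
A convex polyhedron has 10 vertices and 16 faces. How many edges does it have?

24

Here V − E + F = 2.
E = V + F − (2) = 10 + 16 − (2) = 24.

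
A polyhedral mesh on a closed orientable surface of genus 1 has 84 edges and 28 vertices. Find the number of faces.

For a closed orientable surface of genus 1, χ = 2 − 2·1 = 0.
F = 0 − V + E = 0 − 28 + 84 = 56.

56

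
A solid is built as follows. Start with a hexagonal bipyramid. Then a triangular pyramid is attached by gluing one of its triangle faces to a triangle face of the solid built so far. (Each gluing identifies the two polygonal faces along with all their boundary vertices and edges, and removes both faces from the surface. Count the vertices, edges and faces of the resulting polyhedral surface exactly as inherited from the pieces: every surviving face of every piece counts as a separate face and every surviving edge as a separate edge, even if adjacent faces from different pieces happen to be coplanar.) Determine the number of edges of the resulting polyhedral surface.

A hexagonal bipyramid: V=8, E=18, F=12.
Attach a triangular pyramid (V=4, E=6, F=4) along a 3-gon: merge 3 vertices and 3 edges, delete both glued faces → V=9, E=21, F=14.
Check: V − E + F = 9 − 21 + 14 = 2.

21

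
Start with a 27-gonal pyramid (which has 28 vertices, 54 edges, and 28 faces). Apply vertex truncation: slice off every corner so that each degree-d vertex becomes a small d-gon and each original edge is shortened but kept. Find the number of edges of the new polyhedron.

Truncation replaces each original edge-end by a new vertex, so V′ = 2E = 108.
Each original edge survives, and each old vertex of degree d contributes d new edges; summing degrees gives Σd = 2E, so E′ = E + 2E = 3E = 162.
Each original face survives and each original vertex becomes one new face: F′ = F + V = 56.

162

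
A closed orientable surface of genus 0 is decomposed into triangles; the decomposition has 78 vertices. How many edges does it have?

χ = 2 − 2·0 = 2, and every face is a triangle so 3F = 2E.
V − E + F = 2 with E = 3F/2 gives 78 − (3/2 − 1)·F = 2, so F = 152 and E = 228.

228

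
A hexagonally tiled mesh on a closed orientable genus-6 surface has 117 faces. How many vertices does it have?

224

χ = 2 − 2·6 = -10, and every face is a hexagon so 6F = 2E.
E = 6·117/2 = 351. Then V = -10 + E − F = -10 + 351 − 117 = 224.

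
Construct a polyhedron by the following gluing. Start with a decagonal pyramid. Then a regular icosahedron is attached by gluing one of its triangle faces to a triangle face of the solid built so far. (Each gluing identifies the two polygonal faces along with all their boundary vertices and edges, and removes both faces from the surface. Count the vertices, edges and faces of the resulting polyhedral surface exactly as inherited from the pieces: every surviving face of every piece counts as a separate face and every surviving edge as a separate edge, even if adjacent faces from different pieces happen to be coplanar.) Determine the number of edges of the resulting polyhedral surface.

47

A decagonal pyramid: V=11, E=20, F=11.
Attach a regular icosahedron (V=12, E=30, F=20) along a 3-gon: merge 3 vertices and 3 edges, delete both glued faces → V=20, E=47, F=29.
Check: V − E + F = 20 − 47 + 29 = 2.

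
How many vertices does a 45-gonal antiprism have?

90

An antiprism on an n-gon has two n-gon caps and 2n triangles: V = 2·45 = 90, E = 4·45 = 180, F = 2·45 + 2 = 92.
Check: V − E + F = 90 − 180 + 92 = 2.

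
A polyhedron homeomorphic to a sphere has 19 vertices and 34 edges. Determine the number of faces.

17

Here V − E + F = 2.
F = 2 − V + E = 2 − 19 + 34 = 17.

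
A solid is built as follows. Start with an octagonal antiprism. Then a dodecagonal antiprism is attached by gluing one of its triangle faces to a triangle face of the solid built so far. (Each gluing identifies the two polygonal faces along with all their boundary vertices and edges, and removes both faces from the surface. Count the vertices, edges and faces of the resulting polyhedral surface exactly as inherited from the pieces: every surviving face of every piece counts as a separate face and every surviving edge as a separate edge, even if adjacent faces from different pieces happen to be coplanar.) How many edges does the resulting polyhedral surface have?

77

An octagonal antiprism: V=16, E=32, F=18.
Attach a dodecagonal antiprism (V=24, E=48, F=26) along a 3-gon: merge 3 vertices and 3 edges, delete both glued faces → V=37, E=77, F=42.
Check: V − E + F = 37 − 77 + 42 = 2.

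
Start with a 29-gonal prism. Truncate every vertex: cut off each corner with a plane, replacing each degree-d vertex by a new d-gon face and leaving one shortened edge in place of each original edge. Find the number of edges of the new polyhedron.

261

The base solid has V = 58, E = 87, F = 31.
Truncation replaces each original edge-end by a new vertex, so V′ = 2E = 174.
Each original edge survives, and each old vertex of degree d contributes d new edges; summing degrees gives Σd = 2E, so E′ = E + 2E = 3E = 261.
Each original face survives and each original vertex becomes one new face: F′ = F + V = 89.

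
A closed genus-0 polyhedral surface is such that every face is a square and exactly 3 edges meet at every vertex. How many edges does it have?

Each face has 4 edges and each edge borders two faces, so 2E = 4F.
Each vertex has degree 3, so 3V = 2E and hence V = 4F/3.
Euler: V − E + F = 2 ⇒ (4F/3) − (4F/2) + F = 2.
Multiply by 6: (8 − 12 + 6)F = 12, i.e. 2F = 12.
So F = 6, E = 4·6/2 = 12, V = 4·6/3 = 8.

12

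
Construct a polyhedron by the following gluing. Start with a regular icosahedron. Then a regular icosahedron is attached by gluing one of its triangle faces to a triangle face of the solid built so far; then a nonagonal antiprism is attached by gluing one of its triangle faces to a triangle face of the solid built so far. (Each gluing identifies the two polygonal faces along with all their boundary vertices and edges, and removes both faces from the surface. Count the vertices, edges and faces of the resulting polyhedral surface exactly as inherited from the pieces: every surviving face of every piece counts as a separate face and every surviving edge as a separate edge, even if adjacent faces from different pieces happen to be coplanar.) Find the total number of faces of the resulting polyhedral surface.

56

A regular icosahedron: V=12, E=30, F=20.
Attach a regular icosahedron (V=12, E=30, F=20) along a 3-gon: merge 3 vertices and 3 edges, delete both glued faces → V=21, E=57, F=38.
Attach a nonagonal antiprism (V=18, E=36, F=20) along a 3-gon: merge 3 vertices and 3 edges, delete both glued faces → V=36, E=90, F=56.
Check: V − E + F = 36 − 90 + 56 = 2.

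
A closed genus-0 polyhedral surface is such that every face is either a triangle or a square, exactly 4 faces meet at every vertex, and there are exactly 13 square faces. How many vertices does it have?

19

Let x be the number of triangles; then F = 13 + x.
Edge–face incidences: 2E = 4·13 + 3·x = 52 + 3x.
Every vertex has degree 4, so 4V = 2E.
Euler: V − E + F = 2 ⇒ (2E)/4 − E + (13 + x) = 2.
Multiply by 8: 2·(2E) − 4·(2E) + 8·(13 + x) = 16, i.e. 104 + 8x − 2·(52 + 3x) = 16.
Collecting terms: 2x = 16, so x = 8.
Then 2E = 52 + 3·8 = 76, so E = 38, V = 2E/4 = 19, F = 13 + 8 = 21.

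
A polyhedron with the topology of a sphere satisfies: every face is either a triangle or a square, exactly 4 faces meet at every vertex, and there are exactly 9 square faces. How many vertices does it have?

Let x be the number of triangles; then F = 9 + x.
Edge–face incidences: 2E = 4·9 + 3·x = 36 + 3x.
Every vertex has degree 4, so 4V = 2E.
Euler: V − E + F = 2 ⇒ (2E)/4 − E + (9 + x) = 2.
Multiply by 8: 2·(2E) − 4·(2E) + 8·(9 + x) = 16, i.e. 72 + 8x − 2·(36 + 3x) = 16.
Collecting terms: 2x = 16, so x = 8.
Then 2E = 36 + 3·8 = 60, so E = 30, V = 2E/4 = 15, F = 9 + 8 = 17.

15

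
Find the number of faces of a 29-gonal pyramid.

A pyramid on an n-gon base has one n-gon and n triangles: V = 29 + 1 = 30, E = 2·29 = 58, F = 29 + 1 = 30.

30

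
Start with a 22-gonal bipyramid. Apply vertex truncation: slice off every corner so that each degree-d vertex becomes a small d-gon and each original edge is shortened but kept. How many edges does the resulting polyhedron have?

198

The base solid has V = 24, E = 66, F = 44.
Truncation replaces each original edge-end by a new vertex, so V′ = 2E = 132.
Each original edge survives, and each old vertex of degree d contributes d new edges; summing degrees gives Σd = 2E, so E′ = E + 2E = 3E = 198.
Each original face survives and each original vertex becomes one new face: F′ = F + V = 68.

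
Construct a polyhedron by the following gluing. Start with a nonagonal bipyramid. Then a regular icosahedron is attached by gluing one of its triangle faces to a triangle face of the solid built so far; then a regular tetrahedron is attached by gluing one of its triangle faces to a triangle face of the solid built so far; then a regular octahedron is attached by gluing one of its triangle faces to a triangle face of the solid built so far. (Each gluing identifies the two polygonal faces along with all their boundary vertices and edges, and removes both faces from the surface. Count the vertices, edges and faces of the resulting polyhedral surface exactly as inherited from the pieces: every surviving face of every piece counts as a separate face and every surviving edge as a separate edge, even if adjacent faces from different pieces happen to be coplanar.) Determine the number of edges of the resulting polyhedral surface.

A nonagonal bipyramid: V=11, E=27, F=18.
Attach a regular icosahedron (V=12, E=30, F=20) along a 3-gon: merge 3 vertices and 3 edges, delete both glued faces → V=20, E=54, F=36.
Attach a regular tetrahedron (V=4, E=6, F=4) along a 3-gon: merge 3 vertices and 3 edges, delete both glued faces → V=21, E=57, F=38.
Attach a regular octahedron (V=6, E=12, F=8) along a 3-gon: merge 3 vertices and 3 edges, delete both glued faces → V=24, E=66, F=44.
Check: V − E + F = 24 − 66 + 44 = 2.

66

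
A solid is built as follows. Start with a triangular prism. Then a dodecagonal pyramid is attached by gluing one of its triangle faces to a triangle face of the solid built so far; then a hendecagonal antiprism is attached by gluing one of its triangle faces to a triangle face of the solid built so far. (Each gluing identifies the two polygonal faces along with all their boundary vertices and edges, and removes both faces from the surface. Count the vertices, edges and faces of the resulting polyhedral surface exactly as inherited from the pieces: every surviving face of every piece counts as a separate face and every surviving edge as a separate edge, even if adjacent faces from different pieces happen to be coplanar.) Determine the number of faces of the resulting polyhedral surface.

38

A triangular prism: V=6, E=9, F=5.
Attach a dodecagonal pyramid (V=13, E=24, F=13) along a 3-gon: merge 3 vertices and 3 edges, delete both glued faces → V=16, E=30, F=16.
Attach a hendecagonal antiprism (V=22, E=44, F=24) along a 3-gon: merge 3 vertices and 3 edges, delete both glued faces → V=35, E=71, F=38.
Check: V − E + F = 35 − 71 + 38 = 2.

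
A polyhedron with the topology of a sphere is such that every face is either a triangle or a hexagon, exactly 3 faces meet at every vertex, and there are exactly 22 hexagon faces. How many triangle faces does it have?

4

Let x be the number of triangles; then F = 22 + x.
Edge–face incidences: 2E = 6·22 + 3·x = 132 + 3x.
Every vertex has degree 3, so 3V = 2E.
Euler: V − E + F = 2 ⇒ (2E)/3 − E + (22 + x) = 2.
Multiply by 6: 2·(2E) − 3·(2E) + 6·(22 + x) = 12, i.e. 132 + 6x − (132 + 3x) = 12.
Collecting terms: 3x = 12, so x = 4.
Then 2E = 132 + 3·4 = 144, so E = 72, V = 2E/3 = 48, F = 22 + 4 = 26.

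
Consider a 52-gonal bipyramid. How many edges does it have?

156

A bipyramid over an n-gon has 2n triangular faces and n + 2 vertices: V = 52 + 2 = 54, E = 3·52 = 156, F = 2·52 = 104.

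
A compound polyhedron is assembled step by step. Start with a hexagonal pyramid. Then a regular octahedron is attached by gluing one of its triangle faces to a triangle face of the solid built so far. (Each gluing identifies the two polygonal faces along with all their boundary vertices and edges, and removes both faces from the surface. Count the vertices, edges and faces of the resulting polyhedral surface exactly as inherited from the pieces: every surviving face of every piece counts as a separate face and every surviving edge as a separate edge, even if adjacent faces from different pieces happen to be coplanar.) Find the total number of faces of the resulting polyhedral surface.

A hexagonal pyramid: V=7, E=12, F=7.
Attach a regular octahedron (V=6, E=12, F=8) along a 3-gon: merge 3 vertices and 3 edges, delete both glued faces → V=10, E=21, F=13.
Check: V − E + F = 10 − 21 + 13 = 2.

13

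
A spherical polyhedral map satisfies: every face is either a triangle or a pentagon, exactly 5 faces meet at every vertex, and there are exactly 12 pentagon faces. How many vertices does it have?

60

Let x be the number of triangles; then F = 12 + x.
Edge–face incidences: 2E = 5·12 + 3·x = 60 + 3x.
Every vertex has degree 5, so 5V = 2E.
Euler: V − E + F = 2 ⇒ (2E)/5 − E + (12 + x) = 2.
Multiply by 10: 2·(2E) − 5·(2E) + 10·(12 + x) = 20, i.e. 120 + 10x − 3·(60 + 3x) = 20.
Collecting terms: x − 60 = 20, so x = 80.
Then 2E = 60 + 3·80 = 300, so E = 150, V = 2E/5 = 60, F = 12 + 80 = 92.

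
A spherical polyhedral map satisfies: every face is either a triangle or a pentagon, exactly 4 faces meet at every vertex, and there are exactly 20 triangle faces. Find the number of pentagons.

Let x be the number of pentagons; then F = 20 + x.
Edge–face incidences: 2E = 3·20 + 5·x = 60 + 5x.
Every vertex has degree 4, so 4V = 2E.
Euler: V − E + F = 2 ⇒ (2E)/4 − E + (20 + x) = 2.
Multiply by 8: 2·(2E) − 4·(2E) + 8·(20 + x) = 16, i.e. 160 + 8x − 2·(60 + 5x) = 16.
Collecting terms: −2x + 40 = 16, so −2x = −24, so x = 12.
Then 2E = 60 + 5·12 = 120, so E = 60, V = 2E/4 = 30, F = 20 + 12 = 32.

12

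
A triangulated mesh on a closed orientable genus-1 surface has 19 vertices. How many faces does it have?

χ = 2 − 2·1 = 0, and every face is a triangle so 3F = 2E.
V − E + F = 0 with E = 3F/2 gives 19 − (3/2 − 1)·F = 0, so F = 38 and E = 57.

38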